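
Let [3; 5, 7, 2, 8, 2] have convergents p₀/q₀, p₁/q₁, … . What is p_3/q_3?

246/77

Using pₖ = aₖpₖ₋₁ + pₖ₋₂, qₖ = aₖqₖ₋₁ + qₖ₋₂ (with p₋₁=1, p₋₂=0, q₋₁=0, q₋₂=1):
  k=0: a=3, p=3, q=1
  k=1: a=5, p=16, q=5
  k=2: a=7, p=115, q=36
  k=3: a=2, p=246, q=77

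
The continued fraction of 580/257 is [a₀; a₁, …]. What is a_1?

580 = 2·257 + 66   →  a_0 = 2
257 = 3·66 + 59   →  a_1 = 3

3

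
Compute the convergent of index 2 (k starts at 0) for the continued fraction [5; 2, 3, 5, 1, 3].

Using pₖ = aₖpₖ₋₁ + pₖ₋₂, qₖ = aₖqₖ₋₁ + qₖ₋₂ (with p₋₁=1, p₋₂=0, q₋₁=0, q₋₂=1):
  k=0: a=5, p=5, q=1
  k=1: a=2, p=11, q=2
  k=2: a=3, p=38, q=7

38/7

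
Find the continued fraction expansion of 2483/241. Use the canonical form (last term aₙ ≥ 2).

2483 = 10×241 + 73
241 = 3×73 + 22
73 = 3×22 + 7
22 = 3×7 + 1
7 = 7×1 + 0  (stop)
So 2483/241 = [10; 3, 3, 3, 7].

[10; 3, 3, 3, 7]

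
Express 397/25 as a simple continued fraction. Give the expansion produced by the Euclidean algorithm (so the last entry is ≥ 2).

397 = 15×25 + 22
25 = 1×22 + 3
22 = 7×3 + 1
3 = 3×1 + 0  (stop)
So 397/25 = [15; 1, 7, 3].

[15; 1, 7, 3]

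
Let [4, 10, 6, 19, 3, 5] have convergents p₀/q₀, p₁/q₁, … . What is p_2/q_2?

Using pₖ = aₖpₖ₋₁ + pₖ₋₂, qₖ = aₖqₖ₋₁ + qₖ₋₂ (with p₋₁=1, p₋₂=0, q₋₁=0, q₋₂=1):
  k=0: a=4, p=4, q=1
  k=1: a=10, p=41, q=10
  k=2: a=6, p=250, q=61

250/61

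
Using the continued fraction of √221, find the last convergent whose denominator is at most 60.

223/15

√221 = [14; 1, 6, 2, 6, 1, 28, …] (period length 6).
Convergents:
  p_0/q_0 = 14/1
  p_1/q_1 = 15/1
  p_2/q_2 = 104/7
  p_3/q_3 = 223/15
  p_4/q_4 = 1442/97
q_3 = 15 ≤ 60 < 97 = q_4, so the answer is 223/15.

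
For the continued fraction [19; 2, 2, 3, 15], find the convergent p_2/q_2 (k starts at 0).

Using pₖ = aₖpₖ₋₁ + pₖ₋₂, qₖ = aₖqₖ₋₁ + qₖ₋₂ (with p₋₁=1, p₋₂=0, q₋₁=0, q₋₂=1):
  k=0: a=19, p=19, q=1
  k=1: a=2, p=39, q=2
  k=2: a=2, p=97, q=5

97/5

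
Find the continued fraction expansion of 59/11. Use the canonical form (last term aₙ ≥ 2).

59 = 5×11 + 4
11 = 2×4 + 3
4 = 1×3 + 1
3 = 3×1 + 0  (stop)
So 59/11 = [5; 2, 1, 3].

[5; 2, 1, 3]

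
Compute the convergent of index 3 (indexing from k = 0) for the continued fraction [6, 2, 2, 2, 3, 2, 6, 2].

Using pₖ = aₖpₖ₋₁ + pₖ₋₂, qₖ = aₖqₖ₋₁ + qₖ₋₂ (with p₋₁=1, p₋₂=0, q₋₁=0, q₋₂=1):
  k=0: a=6, p=6, q=1
  k=1: a=2, p=13, q=2
  k=2: a=2, p=32, q=5
  k=3: a=2, p=77, q=12

77/12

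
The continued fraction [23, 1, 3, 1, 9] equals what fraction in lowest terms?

Using pₖ = aₖpₖ₋₁ + pₖ₋₂ and qₖ = aₖqₖ₋₁ + qₖ₋₂:
  k=0: a=23, p=23, q=1
  k=1: a=1, p=24, q=1
  k=2: a=3, p=95, q=4
  k=3: a=1, p=119, q=5
  k=4: a=9, p=1166, q=49

1166/49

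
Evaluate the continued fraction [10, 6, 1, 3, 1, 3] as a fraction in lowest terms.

1309/129

Fold from the inside: start with 3/1.
  1 + 1/3 = 4/3
  3 + 3/4 = 15/4
  1 + 4/15 = 19/15
  6 + 15/19 = 129/19
  10 + 19/129 = 1309/129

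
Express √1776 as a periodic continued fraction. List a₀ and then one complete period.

[42; 7, 84]

a₀ = ⌊√1776⌋ = 42.
With m₀=0, d₀=1 and mₖ₊₁ = dₖaₖ − mₖ, dₖ₊₁ = (n − mₖ₊₁²)/dₖ, aₖ₊₁ = ⌊(a₀+mₖ₊₁)/dₖ₊₁⌋:
  k=1: m=42, d=12, a=7
  k=2: m=42, d=1, a=84
d=1 and a=2a₀=84 at k=2, so the next step gives (m, d) = (42, 12) again — its k=1 value — and the period has length 2.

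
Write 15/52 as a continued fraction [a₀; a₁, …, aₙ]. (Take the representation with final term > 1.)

[0; 3, 2, 7]

15 = 0*52 + 15
52 = 3*15 + 7
15 = 2*7 + 1
7 = 7*1 + 0  (stop)
So 15/52 = [0; 3, 2, 7].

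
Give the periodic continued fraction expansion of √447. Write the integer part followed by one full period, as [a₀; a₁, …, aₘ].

a₀ = ⌊√447⌋ = 21.
With m₀=0, d₀=1 and mₖ₊₁ = dₖaₖ − mₖ, dₖ₊₁ = (n − mₖ₊₁²)/dₖ, aₖ₊₁ = ⌊(a₀+mₖ₊₁)/dₖ₊₁⌋:
  k=1: m=21, d=6, a=7
  k=2: m=21, d=1, a=42
d=1 and a=2a₀=42 at k=2, so the next step gives (m, d) = (21, 6) again — its k=1 value — and the period has length 2.

[21; 7, 42]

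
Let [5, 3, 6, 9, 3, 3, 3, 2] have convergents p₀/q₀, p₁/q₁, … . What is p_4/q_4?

Using pₖ = aₖpₖ₋₁ + pₖ₋₂, qₖ = aₖqₖ₋₁ + qₖ₋₂ (with p₋₁=1, p₋₂=0, q₋₁=0, q₋₂=1):
  k=0: a=5, p=5, q=1
  k=1: a=3, p=16, q=3
  k=2: a=6, p=101, q=19
  k=3: a=9, p=925, q=174
  k=4: a=3, p=2876, q=541

2876/541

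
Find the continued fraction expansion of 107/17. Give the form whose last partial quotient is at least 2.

107 = 6*17 + 5
17 = 3*5 + 2
5 = 2*2 + 1
2 = 2*1 + 0  (stop)
So 107/17 = [6; 3, 2, 2].

[6; 3, 2, 2]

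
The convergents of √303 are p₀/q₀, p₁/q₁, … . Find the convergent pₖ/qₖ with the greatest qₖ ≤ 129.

√303 = [17; 2, 2, 5, 2, 2, 34, …] (period length 6).
Convergents:
  p_0/q_0 = 17/1
  p_1/q_1 = 35/2
  p_2/q_2 = 87/5
  p_3/q_3 = 470/27
  p_4/q_4 = 1027/59
  p_5/q_5 = 2524/145
q_4 = 59 ≤ 129 < 145 = q_5, so the answer is 1027/59.

1027/59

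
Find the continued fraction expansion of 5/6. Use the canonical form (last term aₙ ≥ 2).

[0; 1, 5]

5 = 0·6 + 5
6 = 1·5 + 1
5 = 5·1 + 0  (stop)
So 5/6 = [0; 1, 5].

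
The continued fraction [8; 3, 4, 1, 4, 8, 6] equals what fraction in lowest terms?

32158/3869

Using pₖ = aₖpₖ₋₁ + pₖ₋₂ and qₖ = aₖqₖ₋₁ + qₖ₋₂:
  k=0: a=8, p=8, q=1
  k=1: a=3, p=25, q=3
  k=2: a=4, p=108, q=13
  k=3: a=1, p=133, q=16
  k=4: a=4, p=640, q=77
  k=5: a=8, p=5253, q=632
  k=6: a=6, p=32158, q=3869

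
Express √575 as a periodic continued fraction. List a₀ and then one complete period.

a₀ = ⌊√575⌋ = 23.
With m₀=0, d₀=1 and mₖ₊₁ = dₖaₖ − mₖ, dₖ₊₁ = (n − mₖ₊₁²)/dₖ, aₖ₊₁ = ⌊(a₀+mₖ₊₁)/dₖ₊₁⌋:
  k=1: m=23, d=46, a=1
  k=2: m=23, d=1, a=46
d=1 and a=2a₀=46 at k=2, so the next step gives (m, d) = (23, 46) again — its k=1 value — and the period has length 2.

[23; 1, 46]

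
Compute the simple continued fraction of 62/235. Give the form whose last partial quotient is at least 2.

62 = 0·235 + 62
235 = 3·62 + 49
62 = 1·49 + 13
49 = 3·13 + 10
13 = 1·10 + 3
10 = 3·3 + 1
3 = 3·1 + 0  (stop)
So 62/235 = [0; 3, 1, 3, 1, 3, 3].

[0; 3, 1, 3, 1, 3, 3]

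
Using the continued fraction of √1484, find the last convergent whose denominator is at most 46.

1695/44

√1484 = [38; 1, 1, 10, 1, 1, 76, …] (period length 6).
Convergents:
  p_0/q_0 = 38/1
  p_1/q_1 = 39/1
  p_2/q_2 = 77/2
  p_3/q_3 = 809/21
  p_4/q_4 = 886/23
  p_5/q_5 = 1695/44
  p_6/q_6 = 129706/3367
q_5 = 44 ≤ 46 < 3367 = q_6, so the answer is 1695/44.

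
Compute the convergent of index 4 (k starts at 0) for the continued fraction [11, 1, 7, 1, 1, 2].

202/17

Using pₖ = aₖpₖ₋₁ + pₖ₋₂, qₖ = aₖqₖ₋₁ + qₖ₋₂ (with p₋₁=1, p₋₂=0, q₋₁=0, q₋₂=1):
  k=0: a=11, p=11, q=1
  k=1: a=1, p=12, q=1
  k=2: a=7, p=95, q=8
  k=3: a=1, p=107, q=9
  k=4: a=1, p=202, q=17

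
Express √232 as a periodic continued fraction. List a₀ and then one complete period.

[15; 4, 3, 7, 3, 4, 30]

a₀ = ⌊√232⌋ = 15.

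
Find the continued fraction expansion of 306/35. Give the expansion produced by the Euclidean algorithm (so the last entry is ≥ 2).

[8; 1, 2, 1, 8]

306 = 8*35 + 26
35 = 1*26 + 9
26 = 2*9 + 8
9 = 1*8 + 1
8 = 8*1 + 0  (stop)
So 306/35 = [8; 1, 2, 1, 8].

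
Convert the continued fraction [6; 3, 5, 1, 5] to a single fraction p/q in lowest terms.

Using pₖ = aₖpₖ₋₁ + pₖ₋₂ and qₖ = aₖqₖ₋₁ + qₖ₋₂:
  k=0: a=6, p=6, q=1
  k=1: a=3, p=19, q=3
  k=2: a=5, p=101, q=16
  k=3: a=1, p=120, q=19
  k=4: a=5, p=701, q=111

701/111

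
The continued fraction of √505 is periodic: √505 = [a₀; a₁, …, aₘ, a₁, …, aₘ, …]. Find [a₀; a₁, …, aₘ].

[22; 2, 8, 2, 44]

a₀ = ⌊√505⌋ = 22.
With m₀=0, d₀=1 and mₖ₊₁ = dₖaₖ − mₖ, dₖ₊₁ = (n − mₖ₊₁²)/dₖ, aₖ₊₁ = ⌊(a₀+mₖ₊₁)/dₖ₊₁⌋:
  k=1: m=22, d=21, a=2
  k=2: m=20, d=5, a=8
  k=3: m=20, d=21, a=2
  k=4: m=22, d=1, a=44
d=1 and a=2a₀=44 at k=4, so the next step gives (m, d) = (22, 21) again — its k=1 value — and the period has length 4.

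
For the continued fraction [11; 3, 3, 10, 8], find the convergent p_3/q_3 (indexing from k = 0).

1164/103

Using pₖ = aₖpₖ₋₁ + pₖ₋₂, qₖ = aₖqₖ₋₁ + qₖ₋₂ (with p₋₁=1, p₋₂=0, q₋₁=0, q₋₂=1):
  k=0: a=11, p=11, q=1
  k=1: a=3, p=34, q=3
  k=2: a=3, p=113, q=10
  k=3: a=10, p=1164, q=103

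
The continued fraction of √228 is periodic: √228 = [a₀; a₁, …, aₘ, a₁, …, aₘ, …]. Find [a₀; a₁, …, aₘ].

[15; 10, 30]

a₀ = ⌊√228⌋ = 15.
With m₀=0, d₀=1 and mₖ₊₁ = dₖaₖ − mₖ, dₖ₊₁ = (n − mₖ₊₁²)/dₖ, aₖ₊₁ = ⌊(a₀+mₖ₊₁)/dₖ₊₁⌋:
  k=1: m=15, d=3, a=10
  k=2: m=15, d=1, a=30
d=1 and a=2a₀=30 at k=2, so the next step gives (m, d) = (15, 3) again — its k=1 value — and the period has length 2.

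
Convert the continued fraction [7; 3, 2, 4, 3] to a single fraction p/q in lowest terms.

729/100

Fold from the inside: start with 3/1.
  4 + 1/3 = 13/3
  2 + 3/13 = 29/13
  3 + 13/29 = 100/29
  7 + 29/100 = 729/100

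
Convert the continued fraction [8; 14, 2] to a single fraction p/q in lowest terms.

Fold from the inside: start with 2/1.
  14 + 1/2 = 29/2
  8 + 2/29 = 234/29

234/29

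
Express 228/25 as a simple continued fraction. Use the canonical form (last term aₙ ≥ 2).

[9; 8, 3]

228 = 9×25 + 3
25 = 8×3 + 1
3 = 3×1 + 0  (stop)
So 228/25 = [9; 8, 3].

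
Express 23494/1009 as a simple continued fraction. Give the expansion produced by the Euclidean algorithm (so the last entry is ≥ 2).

23494 = 23*1009 + 287
1009 = 3*287 + 148
287 = 1*148 + 139
148 = 1*139 + 9
139 = 15*9 + 4
9 = 2*4 + 1
4 = 4*1 + 0  (stop)
So 23494/1009 = [23; 3, 1, 1, 15, 2, 4].

[23; 3, 1, 1, 15, 2, 4]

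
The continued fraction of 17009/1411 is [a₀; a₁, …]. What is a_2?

3

17009 = 12·1411 + 77   →  a_0 = 12
1411 = 18·77 + 25   →  a_1 = 18
77 = 3·25 + 2   →  a_2 = 3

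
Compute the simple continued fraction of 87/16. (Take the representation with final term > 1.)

87 = 5×16 + 7
16 = 2×7 + 2
7 = 3×2 + 1
2 = 2×1 + 0  (stop)
So 87/16 = [5; 2, 3, 2].

[5; 2, 3, 2]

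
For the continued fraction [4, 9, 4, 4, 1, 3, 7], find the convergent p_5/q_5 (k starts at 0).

3036/739

Using pₖ = aₖpₖ₋₁ + pₖ₋₂, qₖ = aₖqₖ₋₁ + qₖ₋₂ (with p₋₁=1, p₋₂=0, q₋₁=0, q₋₂=1):
  k=0: a=4, p=4, q=1
  k=1: a=9, p=37, q=9
  k=2: a=4, p=152, q=37
  k=3: a=4, p=645, q=157
  k=4: a=1, p=797, q=194
  k=5: a=3, p=3036, q=739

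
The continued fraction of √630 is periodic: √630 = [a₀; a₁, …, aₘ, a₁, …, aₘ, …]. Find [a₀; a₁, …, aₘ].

a₀ = ⌊√630⌋ = 25.
With m₀=0, d₀=1 and mₖ₊₁ = dₖaₖ − mₖ, dₖ₊₁ = (n − mₖ₊₁²)/dₖ, aₖ₊₁ = ⌊(a₀+mₖ₊₁)/dₖ₊₁⌋:
  k=1: m=25, d=5, a=10
  k=2: m=25, d=1, a=50
d=1 and a=2a₀=50 at k=2, so the next step gives (m, d) = (25, 5) again — its k=1 value — and the period has length 2.

[25; 10, 50]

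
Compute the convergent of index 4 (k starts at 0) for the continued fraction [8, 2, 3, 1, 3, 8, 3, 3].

Using pₖ = aₖpₖ₋₁ + pₖ₋₂, qₖ = aₖqₖ₋₁ + qₖ₋₂ (with p₋₁=1, p₋₂=0, q₋₁=0, q₋₂=1):
  k=0: a=8, p=8, q=1
  k=1: a=2, p=17, q=2
  k=2: a=3, p=59, q=7
  k=3: a=1, p=76, q=9
  k=4: a=3, p=287, q=34

287/34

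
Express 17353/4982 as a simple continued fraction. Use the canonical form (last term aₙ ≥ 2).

[3; 2, 14, 3, 18, 3]

17353 = 3*4982 + 2407
4982 = 2*2407 + 168
2407 = 14*168 + 55
168 = 3*55 + 3
55 = 18*3 + 1
3 = 3*1 + 0  (stop)
So 17353/4982 = [3; 2, 14, 3, 18, 3].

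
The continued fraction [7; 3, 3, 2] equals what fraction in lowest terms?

168/23

Fold from the inside: start with 2/1.
  3 + 1/2 = 7/2
  3 + 2/7 = 23/7
  7 + 7/23 = 168/23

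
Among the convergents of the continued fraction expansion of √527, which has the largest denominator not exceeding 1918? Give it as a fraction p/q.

24265/1057

√527 = [22; 1, 21, 1, 44, …] (period length 4).
Convergents:
  p_0/q_0 = 22/1
  p_1/q_1 = 23/1
  p_2/q_2 = 505/22
  p_3/q_3 = 528/23
  p_4/q_4 = 23737/1034
  p_5/q_5 = 24265/1057
  p_6/q_6 = 533302/23231
q_5 = 1057 ≤ 1918 < 23231 = q_6, so the answer is 24265/1057.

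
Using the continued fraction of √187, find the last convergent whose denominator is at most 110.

1135/83

√187 = [13; 1, 2, 13, 2, 1, 26, …] (period length 6).
Convergents:
  p_0/q_0 = 13/1
  p_1/q_1 = 14/1
  p_2/q_2 = 41/3
  p_3/q_3 = 547/40
  p_4/q_4 = 1135/83
  p_5/q_5 = 1682/123
q_4 = 83 ≤ 110 < 123 = q_5, so the answer is 1135/83.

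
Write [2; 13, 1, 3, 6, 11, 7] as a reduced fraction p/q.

56412/27217

Fold from the inside: start with 7/1.
  11 + 1/7 = 78/7
  6 + 7/78 = 475/78
  3 + 78/475 = 1503/475
  1 + 475/1503 = 1978/1503
  13 + 1503/1978 = 27217/1978
  2 + 1978/27217 = 56412/27217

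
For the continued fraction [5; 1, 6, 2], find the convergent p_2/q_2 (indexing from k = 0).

Using pₖ = aₖpₖ₋₁ + pₖ₋₂, qₖ = aₖqₖ₋₁ + qₖ₋₂ (with p₋₁=1, p₋₂=0, q₋₁=0, q₋₂=1):
  k=0: a=5, p=5, q=1
  k=1: a=1, p=6, q=1
  k=2: a=6, p=41, q=7

41/7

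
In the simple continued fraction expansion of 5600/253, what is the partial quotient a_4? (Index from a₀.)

5600 = 22·253 + 34   →  a_0 = 22
253 = 7·34 + 15   →  a_1 = 7
34 = 2·15 + 4   →  a_2 = 2
15 = 3·4 + 3   →  a_3 = 3
4 = 1·3 + 1   →  a_4 = 1

1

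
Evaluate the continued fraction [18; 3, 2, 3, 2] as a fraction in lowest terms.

Fold from the inside: start with 2/1.
  3 + 1/2 = 7/2
  2 + 2/7 = 16/7
  3 + 7/16 = 55/16
  18 + 16/55 = 1006/55

1006/55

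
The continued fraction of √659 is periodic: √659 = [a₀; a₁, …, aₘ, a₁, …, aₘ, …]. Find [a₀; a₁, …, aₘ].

a₀ = ⌊√659⌋ = 25.
With m₀=0, d₀=1 and mₖ₊₁ = dₖaₖ − mₖ, dₖ₊₁ = (n − mₖ₊₁²)/dₖ, aₖ₊₁ = ⌊(a₀+mₖ₊₁)/dₖ₊₁⌋:
  k=1: m=25, d=34, a=1
  k=2: m=9, d=17, a=2
  k=3: m=25, d=2, a=25
  k=4: m=25, d=17, a=2
  k=5: m=9, d=34, a=1
  k=6: m=25, d=1, a=50
d=1 and a=2a₀=50 at k=6, so the next step gives (m, d) = (25, 34) again — its k=1 value — and the period has length 6.

[25; 1, 2, 25, 2, 1, 50]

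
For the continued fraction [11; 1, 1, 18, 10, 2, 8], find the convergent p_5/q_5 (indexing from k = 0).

8992/781

Using pₖ = aₖpₖ₋₁ + pₖ₋₂, qₖ = aₖqₖ₋₁ + qₖ₋₂ (with p₋₁=1, p₋₂=0, q₋₁=0, q₋₂=1):
  k=0: a=11, p=11, q=1
  k=1: a=1, p=12, q=1
  k=2: a=1, p=23, q=2
  k=3: a=18, p=426, q=37
  k=4: a=10, p=4283, q=372
  k=5: a=2, p=8992, q=781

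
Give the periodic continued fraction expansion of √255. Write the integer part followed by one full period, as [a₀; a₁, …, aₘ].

a₀ = ⌊√255⌋ = 15.
With m₀=0, d₀=1 and mₖ₊₁ = dₖaₖ − mₖ, dₖ₊₁ = (n − mₖ₊₁²)/dₖ, aₖ₊₁ = ⌊(a₀+mₖ₊₁)/dₖ₊₁⌋:
  k=1: m=15, d=30, a=1
  k=2: m=15, d=1, a=30
d=1 and a=2a₀=30 at k=2, so the next step gives (m, d) = (15, 30) again — its k=1 value — and the period has length 2.

[15; 1, 30]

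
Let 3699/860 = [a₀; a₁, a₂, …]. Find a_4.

3699 = 4·860 + 259   →  a_0 = 4
860 = 3·259 + 83   →  a_1 = 3
259 = 3·83 + 10   →  a_2 = 3
83 = 8·10 + 3   →  a_3 = 8
10 = 3·3 + 1   →  a_4 = 3

3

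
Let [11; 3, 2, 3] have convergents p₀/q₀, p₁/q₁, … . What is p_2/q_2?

Using pₖ = aₖpₖ₋₁ + pₖ₋₂, qₖ = aₖqₖ₋₁ + qₖ₋₂ (with p₋₁=1, p₋₂=0, q₋₁=0, q₋₂=1):
  k=0: a=11, p=11, q=1
  k=1: a=3, p=34, q=3
  k=2: a=2, p=79, q=7

79/7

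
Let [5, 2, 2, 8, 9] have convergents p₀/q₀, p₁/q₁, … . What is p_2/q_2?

27/5

Using pₖ = aₖpₖ₋₁ + pₖ₋₂, qₖ = aₖqₖ₋₁ + qₖ₋₂ (with p₋₁=1, p₋₂=0, q₋₁=0, q₋₂=1):
  k=0: a=5, p=5, q=1
  k=1: a=2, p=11, q=2
  k=2: a=2, p=27, q=5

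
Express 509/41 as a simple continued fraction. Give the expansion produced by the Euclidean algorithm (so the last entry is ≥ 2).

[12; 2, 2, 2, 3]

509 = 12×41 + 17
41 = 2×17 + 7
17 = 2×7 + 3
7 = 2×3 + 1
3 = 3×1 + 0  (stop)
So 509/41 = [12; 2, 2, 2, 3].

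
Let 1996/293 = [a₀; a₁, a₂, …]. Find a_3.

3

1996 = 6·293 + 238   →  a_0 = 6
293 = 1·238 + 55   →  a_1 = 1
238 = 4·55 + 18   →  a_2 = 4
55 = 3·18 + 1   →  a_3 = 3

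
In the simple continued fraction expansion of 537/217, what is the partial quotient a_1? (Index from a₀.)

2

537 = 2·217 + 103   →  a_0 = 2
217 = 2·103 + 11   →  a_1 = 2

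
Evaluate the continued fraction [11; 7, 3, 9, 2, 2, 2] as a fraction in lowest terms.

Using pₖ = aₖpₖ₋₁ + pₖ₋₂ and qₖ = aₖqₖ₋₁ + qₖ₋₂:
  k=0: a=11, p=11, q=1
  k=1: a=7, p=78, q=7
  k=2: a=3, p=245, q=22
  k=3: a=9, p=2283, q=205
  k=4: a=2, p=4811, q=432
  k=5: a=2, p=11905, q=1069
  k=6: a=2, p=28621, q=2570

28621/2570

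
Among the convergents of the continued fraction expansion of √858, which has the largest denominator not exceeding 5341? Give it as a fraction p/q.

√858 = [29; 3, 2, 3, 58, …] (period length 4).
Convergents:
  p_0/q_0 = 29/1
  p_1/q_1 = 88/3
  p_2/q_2 = 205/7
  p_3/q_3 = 703/24
  p_4/q_4 = 40979/1399
  p_5/q_5 = 123640/4221
  p_6/q_6 = 288259/9841
q_5 = 4221 ≤ 5341 < 9841 = q_6, so the answer is 123640/4221.

123640/4221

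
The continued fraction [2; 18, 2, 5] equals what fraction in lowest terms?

417/203

Fold from the inside: start with 5/1.
  2 + 1/5 = 11/5
  18 + 5/11 = 203/11
  2 + 11/203 = 417/203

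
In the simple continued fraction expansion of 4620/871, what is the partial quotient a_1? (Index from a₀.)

3

4620 = 5·871 + 265   →  a_0 = 5
871 = 3·265 + 76   →  a_1 = 3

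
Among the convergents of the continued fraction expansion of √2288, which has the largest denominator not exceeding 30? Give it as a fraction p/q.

√2288 = [47; 1, 4, 1, 94, …] (period length 4).
Convergents:
  p_0/q_0 = 47/1
  p_1/q_1 = 48/1
  p_2/q_2 = 239/5
  p_3/q_3 = 287/6
  p_4/q_4 = 27217/569
q_3 = 6 ≤ 30 < 569 = q_4, so the answer is 287/6.

287/6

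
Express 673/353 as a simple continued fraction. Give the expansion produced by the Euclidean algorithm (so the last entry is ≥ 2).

[1; 1, 9, 1, 2, 3, 3]

673 = 1×353 + 320
353 = 1×320 + 33
320 = 9×33 + 23
33 = 1×23 + 10
23 = 2×10 + 3
10 = 3×3 + 1
3 = 3×1 + 0  (stop)
So 673/353 = [1; 1, 9, 1, 2, 3, 3].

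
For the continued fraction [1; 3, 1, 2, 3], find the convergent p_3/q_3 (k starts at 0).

14/11

Using pₖ = aₖpₖ₋₁ + pₖ₋₂, qₖ = aₖqₖ₋₁ + qₖ₋₂ (with p₋₁=1, p₋₂=0, q₋₁=0, q₋₂=1):
  k=0: a=1, p=1, q=1
  k=1: a=3, p=4, q=3
  k=2: a=1, p=5, q=4
  k=3: a=2, p=14, q=11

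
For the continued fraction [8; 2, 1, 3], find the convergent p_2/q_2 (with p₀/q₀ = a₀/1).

Using pₖ = aₖpₖ₋₁ + pₖ₋₂, qₖ = aₖqₖ₋₁ + qₖ₋₂ (with p₋₁=1, p₋₂=0, q₋₁=0, q₋₂=1):
  k=0: a=8, p=8, q=1
  k=1: a=2, p=17, q=2
  k=2: a=1, p=25, q=3

25/3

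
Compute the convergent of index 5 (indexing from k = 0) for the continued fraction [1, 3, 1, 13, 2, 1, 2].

212/169

Using pₖ = aₖpₖ₋₁ + pₖ₋₂, qₖ = aₖqₖ₋₁ + qₖ₋₂ (with p₋₁=1, p₋₂=0, q₋₁=0, q₋₂=1):
  k=0: a=1, p=1, q=1
  k=1: a=3, p=4, q=3
  k=2: a=1, p=5, q=4
  k=3: a=13, p=69, q=55
  k=4: a=2, p=143, q=114
  k=5: a=1, p=212, q=169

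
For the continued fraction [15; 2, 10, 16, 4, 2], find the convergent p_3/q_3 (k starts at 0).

5231/338

Using pₖ = aₖpₖ₋₁ + pₖ₋₂, qₖ = aₖqₖ₋₁ + qₖ₋₂ (with p₋₁=1, p₋₂=0, q₋₁=0, q₋₂=1):
  k=0: a=15, p=15, q=1
  k=1: a=2, p=31, q=2
  k=2: a=10, p=325, q=21
  k=3: a=16, p=5231, q=338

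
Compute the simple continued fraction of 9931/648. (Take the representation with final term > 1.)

9931 = 15*648 + 211
648 = 3*211 + 15
211 = 14*15 + 1
15 = 15*1 + 0  (stop)
So 9931/648 = [15; 3, 14, 15].

[15; 3, 14, 15]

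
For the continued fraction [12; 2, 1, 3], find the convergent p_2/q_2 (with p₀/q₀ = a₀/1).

Using pₖ = aₖpₖ₋₁ + pₖ₋₂, qₖ = aₖqₖ₋₁ + qₖ₋₂ (with p₋₁=1, p₋₂=0, q₋₁=0, q₋₂=1):
  k=0: a=12, p=12, q=1
  k=1: a=2, p=25, q=2
  k=2: a=1, p=37, q=3

37/3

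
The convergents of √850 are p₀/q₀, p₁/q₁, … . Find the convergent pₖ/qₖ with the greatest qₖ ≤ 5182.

√850 = [29; 6, 2, 6, 58, …] (period length 4).
Convergents:
  p_0/q_0 = 29/1
  p_1/q_1 = 175/6
  p_2/q_2 = 379/13
  p_3/q_3 = 2449/84
  p_4/q_4 = 142421/4885
  p_5/q_5 = 856975/29394
q_4 = 4885 ≤ 5182 < 29394 = q_5, so the answer is 142421/4885.

142421/4885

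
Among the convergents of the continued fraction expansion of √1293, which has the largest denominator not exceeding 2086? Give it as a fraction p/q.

√1293 = [35; 1, 22, 1, 70, …] (period length 4).
Convergents:
  p_0/q_0 = 35/1
  p_1/q_1 = 36/1
  p_2/q_2 = 827/23
  p_3/q_3 = 863/24
  p_4/q_4 = 61237/1703
  p_5/q_5 = 62100/1727
  p_6/q_6 = 1427437/39697
q_5 = 1727 ≤ 2086 < 39697 = q_6, so the answer is 62100/1727.

62100/1727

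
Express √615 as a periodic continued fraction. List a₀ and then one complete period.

[24; 1, 3, 1, 48]

a₀ = ⌊√615⌋ = 24.
With m₀=0, d₀=1 and mₖ₊₁ = dₖaₖ − mₖ, dₖ₊₁ = (n − mₖ₊₁²)/dₖ, aₖ₊₁ = ⌊(a₀+mₖ₊₁)/dₖ₊₁⌋:
  k=1: m=24, d=39, a=1
  k=2: m=15, d=10, a=3
  k=3: m=15, d=39, a=1
  k=4: m=24, d=1, a=48
d=1 and a=2a₀=48 at k=4, so the next step gives (m, d) = (24, 39) again — its k=1 value — and the period has length 4.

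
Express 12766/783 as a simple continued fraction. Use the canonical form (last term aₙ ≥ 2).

12766 = 16·783 + 238
783 = 3·238 + 69
238 = 3·69 + 31
69 = 2·31 + 7
31 = 4·7 + 3
7 = 2·3 + 1
3 = 3·1 + 0  (stop)
So 12766/783 = [16; 3, 3, 2, 4, 2, 3].

[16; 3, 3, 2, 4, 2, 3]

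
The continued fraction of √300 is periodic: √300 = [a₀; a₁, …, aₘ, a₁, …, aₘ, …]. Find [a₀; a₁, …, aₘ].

a₀ = ⌊√300⌋ = 17.
With m₀=0, d₀=1 and mₖ₊₁ = dₖaₖ − mₖ, dₖ₊₁ = (n − mₖ₊₁²)/dₖ, aₖ₊₁ = ⌊(a₀+mₖ₊₁)/dₖ₊₁⌋:
  k=1: m=17, d=11, a=3
  k=2: m=16, d=4, a=8
  k=3: m=16, d=11, a=3
  k=4: m=17, d=1, a=34
d=1 and a=2a₀=34 at k=4, so the next step gives (m, d) = (17, 11) again — its k=1 value — and the period has length 4.

[17; 3, 8, 3, 34]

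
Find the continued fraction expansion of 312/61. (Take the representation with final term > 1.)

[5; 8, 1, 2, 2]

312 = 5*61 + 7
61 = 8*7 + 5
7 = 1*5 + 2
5 = 2*2 + 1
2 = 2*1 + 0  (stop)
So 312/61 = [5; 8, 1, 2, 2].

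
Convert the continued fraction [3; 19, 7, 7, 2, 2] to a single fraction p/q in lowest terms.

Fold from the inside: start with 2/1.
  2 + 1/2 = 5/2
  7 + 2/5 = 37/5
  7 + 5/37 = 264/37
  19 + 37/264 = 5053/264
  3 + 264/5053 = 15423/5053

15423/5053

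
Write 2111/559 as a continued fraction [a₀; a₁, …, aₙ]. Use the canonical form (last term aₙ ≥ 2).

[3; 1, 3, 2, 8, 2, 3]

2111 = 3×559 + 434
559 = 1×434 + 125
434 = 3×125 + 59
125 = 2×59 + 7
59 = 8×7 + 3
7 = 2×3 + 1
3 = 3×1 + 0  (stop)
So 2111/559 = [3; 1, 3, 2, 8, 2, 3].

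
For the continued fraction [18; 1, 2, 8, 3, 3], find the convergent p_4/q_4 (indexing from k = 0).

Using pₖ = aₖpₖ₋₁ + pₖ₋₂, qₖ = aₖqₖ₋₁ + qₖ₋₂ (with p₋₁=1, p₋₂=0, q₋₁=0, q₋₂=1):
  k=0: a=18, p=18, q=1
  k=1: a=1, p=19, q=1
  k=2: a=2, p=56, q=3
  k=3: a=8, p=467, q=25
  k=4: a=3, p=1457, q=78

1457/78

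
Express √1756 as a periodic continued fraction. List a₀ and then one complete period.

a₀ = ⌊√1756⌋ = 41.
With m₀=0, d₀=1 and mₖ₊₁ = dₖaₖ − mₖ, dₖ₊₁ = (n − mₖ₊₁²)/dₖ, aₖ₊₁ = ⌊(a₀+mₖ₊₁)/dₖ₊₁⌋:
  k=1: m=41, d=75, a=1
  k=2: m=34, d=8, a=9
  k=3: m=38, d=39, a=2
  k=4: m=40, d=4, a=20
  k=5: m=40, d=39, a=2
  k=6: m=38, d=8, a=9
  k=7: m=34, d=75, a=1
  k=8: m=41, d=1, a=82
d=1 and a=2a₀=82 at k=8, so the next step gives (m, d) = (41, 75) again — its k=1 value — and the period has length 8.

[41; 1, 9, 2, 20, 2, 9, 1, 82]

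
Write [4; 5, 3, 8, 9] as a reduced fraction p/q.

5080/1213

Using pₖ = aₖpₖ₋₁ + pₖ₋₂ and qₖ = aₖqₖ₋₁ + qₖ₋₂:
  k=0: a=4, p=4, q=1
  k=1: a=5, p=21, q=5
  k=2: a=3, p=67, q=16
  k=3: a=8, p=557, q=133
  k=4: a=9, p=5080, q=1213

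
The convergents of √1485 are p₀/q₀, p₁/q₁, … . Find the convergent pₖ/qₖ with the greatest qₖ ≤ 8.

77/2

√1485 = [38; 1, 1, 6, 1, 1, 76, …] (period length 6).
Convergents:
  p_0/q_0 = 38/1
  p_1/q_1 = 39/1
  p_2/q_2 = 77/2
  p_3/q_3 = 501/13
q_2 = 2 ≤ 8 < 13 = q_3, so the answer is 77/2.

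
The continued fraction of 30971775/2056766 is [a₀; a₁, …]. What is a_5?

5

30971775 = 15·2056766 + 120285   →  a_0 = 15
2056766 = 17·120285 + 11921   →  a_1 = 17
120285 = 10·11921 + 1075   →  a_2 = 10
11921 = 11·1075 + 96   →  a_3 = 11
1075 = 11·96 + 19   →  a_4 = 11
96 = 5·19 + 1   →  a_5 = 5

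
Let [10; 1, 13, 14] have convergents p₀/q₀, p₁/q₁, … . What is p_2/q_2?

153/14

Using pₖ = aₖpₖ₋₁ + pₖ₋₂, qₖ = aₖqₖ₋₁ + qₖ₋₂ (with p₋₁=1, p₋₂=0, q₋₁=0, q₋₂=1):
  k=0: a=10, p=10, q=1
  k=1: a=1, p=11, q=1
  k=2: a=13, p=153, q=14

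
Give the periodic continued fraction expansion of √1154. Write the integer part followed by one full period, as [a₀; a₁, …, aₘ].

a₀ = ⌊√1154⌋ = 33.

[33; 1, 32, 1, 66]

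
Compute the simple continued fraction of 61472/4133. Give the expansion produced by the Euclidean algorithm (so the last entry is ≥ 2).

[14; 1, 6, 1, 9, 3, 1, 12]

61472 = 14×4133 + 3610
4133 = 1×3610 + 523
3610 = 6×523 + 472
523 = 1×472 + 51
472 = 9×51 + 13
51 = 3×13 + 12
13 = 1×12 + 1
12 = 12×1 + 0  (stop)
So 61472/4133 = [14; 1, 6, 1, 9, 3, 1, 12].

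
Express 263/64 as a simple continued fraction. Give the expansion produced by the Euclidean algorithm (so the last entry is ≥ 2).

[4; 9, 7]

263 = 4·64 + 7
64 = 9·7 + 1
7 = 7·1 + 0  (stop)
So 263/64 = [4; 9, 7].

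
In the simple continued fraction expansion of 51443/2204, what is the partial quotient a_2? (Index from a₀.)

51443 = 23·2204 + 751   →  a_0 = 23
2204 = 2·751 + 702   →  a_1 = 2
751 = 1·702 + 49   →  a_2 = 1

1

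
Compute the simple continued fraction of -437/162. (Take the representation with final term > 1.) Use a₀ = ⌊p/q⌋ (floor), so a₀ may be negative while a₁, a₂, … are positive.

[-3; 3, 3, 3, 1, 3]

-437 = -3×162 + 49
162 = 3×49 + 15
49 = 3×15 + 4
15 = 3×4 + 3
4 = 1×3 + 1
3 = 3×1 + 0  (stop)
So -437/162 = [-3; 3, 3, 3, 1, 3].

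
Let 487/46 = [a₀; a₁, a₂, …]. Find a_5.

1

487 = 10·46 + 27   →  a_0 = 10
46 = 1·27 + 19   →  a_1 = 1
27 = 1·19 + 8   →  a_2 = 1
19 = 2·8 + 3   →  a_3 = 2
8 = 2·3 + 2   →  a_4 = 2
3 = 1·2 + 1   →  a_5 = 1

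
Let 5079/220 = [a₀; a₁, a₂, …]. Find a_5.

1

5079 = 23·220 + 19   →  a_0 = 23
220 = 11·19 + 11   →  a_1 = 11
19 = 1·11 + 8   →  a_2 = 1
11 = 1·8 + 3   →  a_3 = 1
8 = 2·3 + 2   →  a_4 = 2
3 = 1·2 + 1   →  a_5 = 1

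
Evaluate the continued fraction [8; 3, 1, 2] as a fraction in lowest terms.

91/11

Fold from the inside: start with 2/1.
  1 + 1/2 = 3/2
  3 + 2/3 = 11/3
  8 + 3/11 = 91/11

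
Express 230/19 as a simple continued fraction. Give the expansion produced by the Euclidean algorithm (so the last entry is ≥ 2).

230 = 12×19 + 2
19 = 9×2 + 1
2 = 2×1 + 0  (stop)
So 230/19 = [12; 9, 2].

[12; 9, 2]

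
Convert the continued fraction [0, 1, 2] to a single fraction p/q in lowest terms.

Using pₖ = aₖpₖ₋₁ + pₖ₋₂ and qₖ = aₖqₖ₋₁ + qₖ₋₂:
  k=0: a=0, p=0, q=1
  k=1: a=1, p=1, q=1
  k=2: a=2, p=2, q=3

2/3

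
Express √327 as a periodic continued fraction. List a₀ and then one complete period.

a₀ = ⌊√327⌋ = 18.
With m₀=0, d₀=1 and mₖ₊₁ = dₖaₖ − mₖ, dₖ₊₁ = (n − mₖ₊₁²)/dₖ, aₖ₊₁ = ⌊(a₀+mₖ₊₁)/dₖ₊₁⌋:
  k=1: m=18, d=3, a=12
  k=2: m=18, d=1, a=36
d=1 and a=2a₀=36 at k=2, so the next step gives (m, d) = (18, 3) again — its k=1 value — and the period has length 2.

[18; 12, 36]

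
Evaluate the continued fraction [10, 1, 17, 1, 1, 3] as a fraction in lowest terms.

Using pₖ = aₖpₖ₋₁ + pₖ₋₂ and qₖ = aₖqₖ₋₁ + qₖ₋₂:
  k=0: a=10, p=10, q=1
  k=1: a=1, p=11, q=1
  k=2: a=17, p=197, q=18
  k=3: a=1, p=208, q=19
  k=4: a=1, p=405, q=37
  k=5: a=3, p=1423, q=130

1423/130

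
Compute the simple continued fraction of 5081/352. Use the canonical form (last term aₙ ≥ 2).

[14; 2, 3, 3, 15]

5081 = 14×352 + 153
352 = 2×153 + 46
153 = 3×46 + 15
46 = 3×15 + 1
15 = 15×1 + 0  (stop)
So 5081/352 = [14; 2, 3, 3, 15].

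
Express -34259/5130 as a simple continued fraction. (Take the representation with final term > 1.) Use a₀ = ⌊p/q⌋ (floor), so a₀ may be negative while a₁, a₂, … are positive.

-34259 = -7·5130 + 1651
5130 = 3·1651 + 177
1651 = 9·177 + 58
177 = 3·58 + 3
58 = 19·3 + 1
3 = 3·1 + 0  (stop)
So -34259/5130 = [-7; 3, 9, 3, 19, 3].

[-7; 3, 9, 3, 19, 3]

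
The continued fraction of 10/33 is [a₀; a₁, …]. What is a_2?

3

10 = 0·33 + 10   →  a_0 = 0
33 = 3·10 + 3   →  a_1 = 3
10 = 3·3 + 1   →  a_2 = 3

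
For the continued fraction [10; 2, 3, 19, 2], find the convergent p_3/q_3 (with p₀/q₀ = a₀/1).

Using pₖ = aₖpₖ₋₁ + pₖ₋₂, qₖ = aₖqₖ₋₁ + qₖ₋₂ (with p₋₁=1, p₋₂=0, q₋₁=0, q₋₂=1):
  k=0: a=10, p=10, q=1
  k=1: a=2, p=21, q=2
  k=2: a=3, p=73, q=7
  k=3: a=19, p=1408, q=135

1408/135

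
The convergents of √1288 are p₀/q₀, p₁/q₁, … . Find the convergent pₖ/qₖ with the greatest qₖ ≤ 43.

323/9

√1288 = [35; 1, 7, 1, 70, …] (period length 4).
Convergents:
  p_0/q_0 = 35/1
  p_1/q_1 = 36/1
  p_2/q_2 = 287/8
  p_3/q_3 = 323/9
  p_4/q_4 = 22897/638
q_3 = 9 ≤ 43 < 638 = q_4, so the answer is 323/9.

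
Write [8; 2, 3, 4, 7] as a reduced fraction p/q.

Fold from the inside: start with 7/1.
  4 + 1/7 = 29/7
  3 + 7/29 = 94/29
  2 + 29/94 = 217/94
  8 + 94/217 = 1830/217

1830/217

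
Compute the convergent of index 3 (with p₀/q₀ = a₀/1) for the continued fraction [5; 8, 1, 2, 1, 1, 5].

Using pₖ = aₖpₖ₋₁ + pₖ₋₂, qₖ = aₖqₖ₋₁ + qₖ₋₂ (with p₋₁=1, p₋₂=0, q₋₁=0, q₋₂=1):
  k=0: a=5, p=5, q=1
  k=1: a=8, p=41, q=8
  k=2: a=1, p=46, q=9
  k=3: a=2, p=133, q=26

133/26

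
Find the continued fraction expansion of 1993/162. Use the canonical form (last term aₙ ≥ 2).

[12; 3, 3, 3, 1, 3]

1993 = 12*162 + 49
162 = 3*49 + 15
49 = 3*15 + 4
15 = 3*4 + 3
4 = 1*3 + 1
3 = 3*1 + 0  (stop)
So 1993/162 = [12; 3, 3, 3, 1, 3].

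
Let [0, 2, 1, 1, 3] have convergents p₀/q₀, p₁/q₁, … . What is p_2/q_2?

Using pₖ = aₖpₖ₋₁ + pₖ₋₂, qₖ = aₖqₖ₋₁ + qₖ₋₂ (with p₋₁=1, p₋₂=0, q₋₁=0, q₋₂=1):
  k=0: a=0, p=0, q=1
  k=1: a=2, p=1, q=2
  k=2: a=1, p=1, q=3

1/3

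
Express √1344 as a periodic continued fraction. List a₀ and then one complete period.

a₀ = ⌊√1344⌋ = 36.
With m₀=0, d₀=1 and mₖ₊₁ = dₖaₖ − mₖ, dₖ₊₁ = (n − mₖ₊₁²)/dₖ, aₖ₊₁ = ⌊(a₀+mₖ₊₁)/dₖ₊₁⌋:
  k=1: m=36, d=48, a=1
  k=2: m=12, d=25, a=1
  k=3: m=13, d=47, a=1
  k=4: m=34, d=4, a=17
  k=5: m=34, d=47, a=1
  k=6: m=13, d=25, a=1
  k=7: m=12, d=48, a=1
  k=8: m=36, d=1, a=72
d=1 and a=2a₀=72 at k=8, so the next step gives (m, d) = (36, 48) again — its k=1 value — and the period has length 8.

[36; 1, 1, 1, 17, 1, 1, 1, 72]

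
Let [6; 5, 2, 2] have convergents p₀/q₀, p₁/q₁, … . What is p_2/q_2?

68/11

Using pₖ = aₖpₖ₋₁ + pₖ₋₂, qₖ = aₖqₖ₋₁ + qₖ₋₂ (with p₋₁=1, p₋₂=0, q₋₁=0, q₋₂=1):
  k=0: a=6, p=6, q=1
  k=1: a=5, p=31, q=5
  k=2: a=2, p=68, q=11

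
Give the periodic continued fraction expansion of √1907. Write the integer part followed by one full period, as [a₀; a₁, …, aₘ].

[43; 1, 2, 43, 2, 1, 86]

a₀ = ⌊√1907⌋ = 43.
With m₀=0, d₀=1 and mₖ₊₁ = dₖaₖ − mₖ, dₖ₊₁ = (n − mₖ₊₁²)/dₖ, aₖ₊₁ = ⌊(a₀+mₖ₊₁)/dₖ₊₁⌋:
  k=1: m=43, d=58, a=1
  k=2: m=15, d=29, a=2
  k=3: m=43, d=2, a=43
  k=4: m=43, d=29, a=2
  k=5: m=15, d=58, a=1
  k=6: m=43, d=1, a=86
d=1 and a=2a₀=86 at k=6, so the next step gives (m, d) = (43, 58) again — its k=1 value — and the period has length 6.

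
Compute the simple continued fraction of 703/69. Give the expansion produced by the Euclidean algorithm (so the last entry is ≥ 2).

703 = 10*69 + 13
69 = 5*13 + 4
13 = 3*4 + 1
4 = 4*1 + 0  (stop)
So 703/69 = [10; 5, 3, 4].

[10; 5, 3, 4]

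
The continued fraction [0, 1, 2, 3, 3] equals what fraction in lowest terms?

Using pₖ = aₖpₖ₋₁ + pₖ₋₂ and qₖ = aₖqₖ₋₁ + qₖ₋₂:
  k=0: a=0, p=0, q=1
  k=1: a=1, p=1, q=1
  k=2: a=2, p=2, q=3
  k=3: a=3, p=7, q=10
  k=4: a=3, p=23, q=33

23/33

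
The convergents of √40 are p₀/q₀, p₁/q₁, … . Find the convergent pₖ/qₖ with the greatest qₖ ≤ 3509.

√40 = [6; 3, 12, …] (period length 2).
Convergents:
  p_0/q_0 = 6/1
  p_1/q_1 = 19/3
  p_2/q_2 = 234/37
  p_3/q_3 = 721/114
  p_4/q_4 = 8886/1405
  p_5/q_5 = 27379/4329
q_4 = 1405 ≤ 3509 < 4329 = q_5, so the answer is 8886/1405.

8886/1405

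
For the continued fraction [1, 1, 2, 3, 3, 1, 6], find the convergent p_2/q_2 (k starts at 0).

Using pₖ = aₖpₖ₋₁ + pₖ₋₂, qₖ = aₖqₖ₋₁ + qₖ₋₂ (with p₋₁=1, p₋₂=0, q₋₁=0, q₋₂=1):
  k=0: a=1, p=1, q=1
  k=1: a=1, p=2, q=1
  k=2: a=2, p=5, q=3

5/3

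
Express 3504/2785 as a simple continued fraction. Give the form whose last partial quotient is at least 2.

3504 = 1*2785 + 719
2785 = 3*719 + 628
719 = 1*628 + 91
628 = 6*91 + 82
91 = 1*82 + 9
82 = 9*9 + 1
9 = 9*1 + 0  (stop)
So 3504/2785 = [1; 3, 1, 6, 1, 9, 9].

[1; 3, 1, 6, 1, 9, 9]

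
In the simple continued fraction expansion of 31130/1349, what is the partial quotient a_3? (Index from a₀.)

3

31130 = 23·1349 + 103   →  a_0 = 23
1349 = 13·103 + 10   →  a_1 = 13
103 = 10·10 + 3   →  a_2 = 10
10 = 3·3 + 1   →  a_3 = 3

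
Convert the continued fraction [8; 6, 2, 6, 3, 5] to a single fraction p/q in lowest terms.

Using pₖ = aₖpₖ₋₁ + pₖ₋₂ and qₖ = aₖqₖ₋₁ + qₖ₋₂:
  k=0: a=8, p=8, q=1
  k=1: a=6, p=49, q=6
  k=2: a=2, p=106, q=13
  k=3: a=6, p=685, q=84
  k=4: a=3, p=2161, q=265
  k=5: a=5, p=11490, q=1409

11490/1409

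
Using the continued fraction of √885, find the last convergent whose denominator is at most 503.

√885 = [29; 1, 2, 1, 58, …] (period length 4).
Convergents:
  p_0/q_0 = 29/1
  p_1/q_1 = 30/1
  p_2/q_2 = 89/3
  p_3/q_3 = 119/4
  p_4/q_4 = 6991/235
  p_5/q_5 = 7110/239
  p_6/q_6 = 21211/713
q_5 = 239 ≤ 503 < 713 = q_6, so the answer is 7110/239.

7110/239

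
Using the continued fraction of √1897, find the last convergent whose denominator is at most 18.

392/9

√1897 = [43; 1, 1, 4, 12, 4, 1, 1, 86, …] (period length 8).
Convergents:
  p_0/q_0 = 43/1
  p_1/q_1 = 44/1
  p_2/q_2 = 87/2
  p_3/q_3 = 392/9
  p_4/q_4 = 4791/110
q_3 = 9 ≤ 18 < 110 = q_4, so the answer is 392/9.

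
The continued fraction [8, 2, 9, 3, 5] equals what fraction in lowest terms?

Fold from the inside: start with 5/1.
  3 + 1/5 = 16/5
  9 + 5/16 = 149/16
  2 + 16/149 = 314/149
  8 + 149/314 = 2661/314

2661/314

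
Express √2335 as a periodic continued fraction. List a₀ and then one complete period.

[48; 3, 9, 3, 96]

a₀ = ⌊√2335⌋ = 48.
With m₀=0, d₀=1 and mₖ₊₁ = dₖaₖ − mₖ, dₖ₊₁ = (n − mₖ₊₁²)/dₖ, aₖ₊₁ = ⌊(a₀+mₖ₊₁)/dₖ₊₁⌋:
  k=1: m=48, d=31, a=3
  k=2: m=45, d=10, a=9
  k=3: m=45, d=31, a=3
  k=4: m=48, d=1, a=96
d=1 and a=2a₀=96 at k=4, so the next step gives (m, d) = (48, 31) again — its k=1 value — and the period has length 4.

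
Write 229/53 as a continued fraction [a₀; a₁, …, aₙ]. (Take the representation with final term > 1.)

[4; 3, 8, 2]

229 = 4*53 + 17
53 = 3*17 + 2
17 = 8*2 + 1
2 = 2*1 + 0  (stop)
So 229/53 = [4; 3, 8, 2].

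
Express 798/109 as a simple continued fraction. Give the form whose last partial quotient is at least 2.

[7; 3, 8, 1, 3]

798 = 7*109 + 35
109 = 3*35 + 4
35 = 8*4 + 3
4 = 1*3 + 1
3 = 3*1 + 0  (stop)
So 798/109 = [7; 3, 8, 1, 3].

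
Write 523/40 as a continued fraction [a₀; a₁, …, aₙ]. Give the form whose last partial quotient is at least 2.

523 = 13×40 + 3
40 = 13×3 + 1
3 = 3×1 + 0  (stop)
So 523/40 = [13; 13, 3].

[13; 13, 3]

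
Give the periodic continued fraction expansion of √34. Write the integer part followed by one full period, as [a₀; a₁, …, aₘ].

[5; 1, 4, 1, 10]

a₀ = ⌊√34⌋ = 5.
With m₀=0, d₀=1 and mₖ₊₁ = dₖaₖ − mₖ, dₖ₊₁ = (n − mₖ₊₁²)/dₖ, aₖ₊₁ = ⌊(a₀+mₖ₊₁)/dₖ₊₁⌋:
  k=1: m=5, d=9, a=1
  k=2: m=4, d=2, a=4
  k=3: m=4, d=9, a=1
  k=4: m=5, d=1, a=10
d=1 and a=2a₀=10 at k=4, so the next step gives (m, d) = (5, 9) again — its k=1 value — and the period has length 4.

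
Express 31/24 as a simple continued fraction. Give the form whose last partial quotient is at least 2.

[1; 3, 2, 3]

31 = 1·24 + 7
24 = 3·7 + 3
7 = 2·3 + 1
3 = 3·1 + 0  (stop)
So 31/24 = [1; 3, 2, 3].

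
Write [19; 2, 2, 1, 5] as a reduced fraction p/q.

Using pₖ = aₖpₖ₋₁ + pₖ₋₂ and qₖ = aₖqₖ₋₁ + qₖ₋₂:
  k=0: a=19, p=19, q=1
  k=1: a=2, p=39, q=2
  k=2: a=2, p=97, q=5
  k=3: a=1, p=136, q=7
  k=4: a=5, p=777, q=40

777/40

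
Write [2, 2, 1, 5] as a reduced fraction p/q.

Fold from the inside: start with 5/1.
  1 + 1/5 = 6/5
  2 + 5/6 = 17/6
  2 + 6/17 = 40/17

40/17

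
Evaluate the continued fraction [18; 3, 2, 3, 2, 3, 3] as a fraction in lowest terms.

11377/622

Using pₖ = aₖpₖ₋₁ + pₖ₋₂ and qₖ = aₖqₖ₋₁ + qₖ₋₂:
  k=0: a=18, p=18, q=1
  k=1: a=3, p=55, q=3
  k=2: a=2, p=128, q=7
  k=3: a=3, p=439, q=24
  k=4: a=2, p=1006, q=55
  k=5: a=3, p=3457, q=189
  k=6: a=3, p=11377, q=622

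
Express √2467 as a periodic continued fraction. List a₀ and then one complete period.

[49; 1, 2, 49, 2, 1, 98]

a₀ = ⌊√2467⌋ = 49.
With m₀=0, d₀=1 and mₖ₊₁ = dₖaₖ − mₖ, dₖ₊₁ = (n − mₖ₊₁²)/dₖ, aₖ₊₁ = ⌊(a₀+mₖ₊₁)/dₖ₊₁⌋:
  k=1: m=49, d=66, a=1
  k=2: m=17, d=33, a=2
  k=3: m=49, d=2, a=49
  k=4: m=49, d=33, a=2
  k=5: m=17, d=66, a=1
  k=6: m=49, d=1, a=98
d=1 and a=2a₀=98 at k=6, so the next step gives (m, d) = (49, 66) again — its k=1 value — and the period has length 6.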